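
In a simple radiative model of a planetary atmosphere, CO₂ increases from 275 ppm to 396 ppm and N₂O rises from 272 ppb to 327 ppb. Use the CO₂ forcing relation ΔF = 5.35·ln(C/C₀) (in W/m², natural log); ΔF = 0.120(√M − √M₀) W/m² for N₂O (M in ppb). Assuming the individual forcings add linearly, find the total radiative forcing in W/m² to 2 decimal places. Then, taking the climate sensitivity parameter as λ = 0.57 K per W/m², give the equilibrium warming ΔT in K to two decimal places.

CO₂: 5.35 × ln(396/275) = 5.35 × ln(1.44000) = 5.35 × 0.36464 = 1.9508 W/m².
N₂O: 0.120 × (√327 − √272) = 0.120 × (18.0831 − 16.4924) = 0.120 × 1.5907 = 0.1909 W/m².
Total ΔF = 1.9508 + 0.1909 = 2.1417 W/m².
ΔT = λ ΔF = 0.57 × 2.14 = 1.2198 K.

ΔF = 2.14 W/m²; ΔT = 1.22 K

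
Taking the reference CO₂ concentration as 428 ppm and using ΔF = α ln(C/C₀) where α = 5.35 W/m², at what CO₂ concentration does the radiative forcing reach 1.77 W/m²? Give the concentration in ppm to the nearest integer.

C ≈ 596 ppm

Set 5.35 ln(C/428) = 1.77, so ln(C/428) = 1.77/5.35 = 0.33084.
Then C/428 = e^0.33084 = 1.39214, giving C = 428 × 1.39214 = 595.84 ppm.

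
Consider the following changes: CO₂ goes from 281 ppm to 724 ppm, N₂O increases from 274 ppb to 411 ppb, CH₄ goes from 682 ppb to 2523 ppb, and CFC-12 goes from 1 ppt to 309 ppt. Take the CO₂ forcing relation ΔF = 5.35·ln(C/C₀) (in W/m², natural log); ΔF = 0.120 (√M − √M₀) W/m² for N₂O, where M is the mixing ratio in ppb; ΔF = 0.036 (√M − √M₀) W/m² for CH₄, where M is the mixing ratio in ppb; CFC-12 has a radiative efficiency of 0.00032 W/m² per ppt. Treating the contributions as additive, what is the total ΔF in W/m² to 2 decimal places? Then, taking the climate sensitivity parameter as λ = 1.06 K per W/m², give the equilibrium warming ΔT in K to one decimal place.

ΔF = 6.48 W/m²; ΔT = 6.9 K

CO₂: 5.35 × ln(724/281) = 5.35 × ln(2.57651) = 5.35 × 0.94644 = 5.0635 W/m².
N₂O: 0.120 × (√411 − √274) = 0.120 × (20.2731 − 16.5529) = 0.120 × 3.7202 = 0.4464 W/m².
CH₄: 0.036 × (√2523 − √682) = 0.036 × (50.2295 − 26.1151) = 0.036 × 24.1144 = 0.8681 W/m².
CFC-12: ΔF = 0.00032 × (309 − 1) = 0.00032 × 308 = 0.0986 W/m².
Total ΔF = 5.0635 + 0.4464 + 0.8681 + 0.0986 = 6.4766 W/m².
ΔT = λ ΔF = 1.06 × 6.48 = 6.8688 K.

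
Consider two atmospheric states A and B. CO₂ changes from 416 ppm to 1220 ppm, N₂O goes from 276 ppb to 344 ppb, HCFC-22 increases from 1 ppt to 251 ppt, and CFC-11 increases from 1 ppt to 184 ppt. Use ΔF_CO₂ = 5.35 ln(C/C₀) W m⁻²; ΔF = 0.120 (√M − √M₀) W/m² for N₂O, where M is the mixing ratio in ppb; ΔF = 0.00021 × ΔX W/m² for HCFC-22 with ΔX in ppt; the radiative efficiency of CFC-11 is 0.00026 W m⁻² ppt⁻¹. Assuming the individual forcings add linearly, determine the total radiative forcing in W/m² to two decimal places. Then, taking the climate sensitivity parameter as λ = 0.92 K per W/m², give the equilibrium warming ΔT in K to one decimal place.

CO₂: 5.35 × ln(1220/416) = 5.35 × ln(2.93269) = 5.35 × 1.07592 = 5.7562 W/m².
N₂O: 0.120 × (√344 − √276) = 0.120 × (18.5472 − 16.6132) = 0.120 × 1.9340 = 0.2321 W/m².
HCFC-22: ΔF = 0.00021 × (251 − 1) = 0.00021 × 250 = 0.0525 W/m².
CFC-11: ΔF = 0.00026 × (184 − 1) = 0.00026 × 183 = 0.0476 W/m².
Total ΔF = 5.7562 + 0.2321 + 0.0525 + 0.0476 = 6.0884 W/m².
ΔT = λ ΔF = 0.92 × 6.09 = 5.6028 K.

ΔF = 6.09 W/m²; ΔT = 5.6 K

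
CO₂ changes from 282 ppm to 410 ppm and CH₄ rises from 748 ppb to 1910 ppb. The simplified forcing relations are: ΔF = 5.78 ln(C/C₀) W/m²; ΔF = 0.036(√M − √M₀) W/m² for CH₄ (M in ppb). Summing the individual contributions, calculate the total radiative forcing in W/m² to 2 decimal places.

CO₂: 5.78 × ln(410/282) = 5.78 × ln(1.45390) = 5.78 × 0.37425 = 2.1632 W/m².
CH₄: 0.036 × (√1910 − √748) = 0.036 × (43.7035 − 27.3496) = 0.036 × 16.3539 = 0.5887 W/m².
Total ΔF = 2.1632 + 0.5887 = 2.7519 W/m².

ΔF = 2.75 W/m²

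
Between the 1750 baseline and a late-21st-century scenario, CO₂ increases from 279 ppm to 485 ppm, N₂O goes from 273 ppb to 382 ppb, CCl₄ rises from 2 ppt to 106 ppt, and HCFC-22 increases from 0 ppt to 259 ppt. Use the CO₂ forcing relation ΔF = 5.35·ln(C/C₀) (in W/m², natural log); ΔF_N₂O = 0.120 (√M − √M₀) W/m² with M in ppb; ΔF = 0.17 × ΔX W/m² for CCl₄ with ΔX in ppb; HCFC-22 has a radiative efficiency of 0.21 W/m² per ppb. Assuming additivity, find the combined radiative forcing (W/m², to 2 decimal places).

ΔF = 3.39 W/m²

CO₂: 5.35 × ln(485/279) = 5.35 × ln(1.73835) = 5.35 × 0.55294 = 2.9582 W/m².
N₂O: 0.120 × (√382 − √273) = 0.120 × (19.5448 − 16.5227) = 0.120 × 3.0221 = 0.3627 W/m².
CCl₄: Δ = 106 − 2 = 104 ppt = 0.104 ppb; ΔF = 0.17 × 0.104 = 0.0177 W/m².
HCFC-22: Δ = 259 − 0 = 259 ppt = 0.259 ppb; ΔF = 0.21 × 0.259 = 0.0544 W/m².
Total ΔF = 2.9582 + 0.3627 + 0.0177 + 0.0544 = 3.3930 W/m².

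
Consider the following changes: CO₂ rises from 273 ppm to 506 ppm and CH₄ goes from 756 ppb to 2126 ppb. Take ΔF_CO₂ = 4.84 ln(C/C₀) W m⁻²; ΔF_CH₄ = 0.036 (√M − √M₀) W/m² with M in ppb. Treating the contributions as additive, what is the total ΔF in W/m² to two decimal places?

ΔF = 3.66 W/m²

CO₂: 4.84 × ln(506/273) = 4.84 × ln(1.85348) = 4.84 × 0.61706 = 2.9866 W/m².
CH₄: 0.036 × (√2126 − √756) = 0.036 × (46.1086 − 27.4955) = 0.036 × 18.6131 = 0.6701 W/m².
Total ΔF = 2.9866 + 0.6701 = 3.6567 W/m².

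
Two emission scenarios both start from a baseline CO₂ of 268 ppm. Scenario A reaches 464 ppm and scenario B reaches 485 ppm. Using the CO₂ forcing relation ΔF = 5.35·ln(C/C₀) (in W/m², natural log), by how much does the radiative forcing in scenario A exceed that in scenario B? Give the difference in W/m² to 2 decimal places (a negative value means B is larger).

ΔF_A − ΔF_B = -0.24 W/m²

ΔF_A = 5.35 ln(464/268) = 5.35 × 0.54890 = 2.9366 W/m².
ΔF_B = 5.35 ln(485/268) = 5.35 × 0.59316 = 3.1734 W/m².
Difference: 2.9366 − 3.1734 = -0.2368 W/m².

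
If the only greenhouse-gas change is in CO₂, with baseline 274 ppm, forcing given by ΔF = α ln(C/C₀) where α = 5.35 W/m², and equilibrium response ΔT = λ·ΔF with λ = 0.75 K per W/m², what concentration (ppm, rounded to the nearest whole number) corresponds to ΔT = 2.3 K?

C ≈ 486 ppm

Required forcing: ΔF = ΔT/λ = 2.3/0.75 = 3.0667 W/m².
Then ln(C/274) = ΔF/5.35 = 3.0667/5.35 = 0.57321.
So C = 274 × e^0.57321 = 274 × 1.77395 = 486.06 ppm.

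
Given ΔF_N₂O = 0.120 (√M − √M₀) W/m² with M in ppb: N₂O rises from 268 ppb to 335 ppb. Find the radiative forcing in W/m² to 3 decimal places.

ΔF = 0.232 W/m²

N₂O: 0.120 × (√335 − √268) = 0.120 × (18.3030 − 16.3707) = 0.120 × 1.9323 = 0.2319 W/m².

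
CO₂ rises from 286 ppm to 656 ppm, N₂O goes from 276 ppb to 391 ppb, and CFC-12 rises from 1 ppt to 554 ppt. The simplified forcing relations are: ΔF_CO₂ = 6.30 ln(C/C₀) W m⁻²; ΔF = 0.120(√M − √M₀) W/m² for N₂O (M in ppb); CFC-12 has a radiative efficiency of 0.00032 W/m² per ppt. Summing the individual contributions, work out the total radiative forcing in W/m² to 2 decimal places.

CO₂: 6.30 × ln(656/286) = 6.30 × ln(2.29371) = 6.30 × 0.83017 = 5.2301 W/m².
N₂O: 0.120 × (√391 − √276) = 0.120 × (19.7737 − 16.6132) = 0.120 × 3.1605 = 0.3793 W/m².
CFC-12: ΔF = 0.00032 × (554 − 1) = 0.00032 × 553 = 0.1770 W/m².
Total ΔF = 5.2301 + 0.3793 + 0.1770 = 5.7864 W/m².

ΔF = 5.79 W/m²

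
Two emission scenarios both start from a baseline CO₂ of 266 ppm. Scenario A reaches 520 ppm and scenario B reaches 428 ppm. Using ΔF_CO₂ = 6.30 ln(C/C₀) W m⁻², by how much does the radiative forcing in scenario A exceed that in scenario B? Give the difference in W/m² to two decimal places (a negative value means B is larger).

ΔF_A = 6.30 ln(520/266) = 6.30 × 0.67033 = 4.2231 W/m².
ΔF_B = 6.30 ln(428/266) = 6.30 × 0.47563 = 2.9965 W/m².
Difference: 4.2231 − 2.9965 = 1.2266 W/m².

ΔF_A − ΔF_B = 1.23 W/m²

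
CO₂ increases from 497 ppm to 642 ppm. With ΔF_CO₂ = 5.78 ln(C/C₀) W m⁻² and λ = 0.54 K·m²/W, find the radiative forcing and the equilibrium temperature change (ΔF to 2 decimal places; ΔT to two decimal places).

CO₂: 5.78 × ln(642/497) = 5.78 × ln(1.29175) = 5.78 × 0.25600 = 1.4797 W/m².
ΔT = λ ΔF = 0.54 × 1.48 = 0.7992 K.

ΔF = 1.48 W/m²; ΔT = 0.80 K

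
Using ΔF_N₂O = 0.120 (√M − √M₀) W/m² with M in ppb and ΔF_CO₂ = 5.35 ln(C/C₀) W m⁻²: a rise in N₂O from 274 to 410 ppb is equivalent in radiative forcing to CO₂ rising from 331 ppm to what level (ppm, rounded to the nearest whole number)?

C ≈ 360 ppm

N₂O forcing: 0.120 × (√410 − √274) = 0.120 × (20.2485 − 16.5529) = 0.120 × 3.6956 = 0.44347 W/m².
Set 5.35 ln(C/331) = 0.44347: ln(C/331) = 0.44347/5.35 = 0.08289, so C = 331 × e^0.08289 = 331 × 1.08642 = 359.61 ppm.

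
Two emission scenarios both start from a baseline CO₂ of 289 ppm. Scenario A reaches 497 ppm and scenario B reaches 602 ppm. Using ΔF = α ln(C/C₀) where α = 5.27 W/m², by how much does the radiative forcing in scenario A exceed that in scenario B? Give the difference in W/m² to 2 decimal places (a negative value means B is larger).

ΔF_A − ΔF_B = -1.01 W/m²

ΔF_A = 5.27 ln(497/289) = 5.27 × 0.54216 = 2.8572 W/m².
ΔF_B = 5.27 ln(602/289) = 5.27 × 0.73383 = 3.8673 W/m².
Difference: 2.8572 − 3.8673 = -1.0101 W/m².
(Equivalently, ΔF_A − ΔF_B = 5.27 ln(497/602) = 5.27 × -0.19167 = -1.0101 W/m².)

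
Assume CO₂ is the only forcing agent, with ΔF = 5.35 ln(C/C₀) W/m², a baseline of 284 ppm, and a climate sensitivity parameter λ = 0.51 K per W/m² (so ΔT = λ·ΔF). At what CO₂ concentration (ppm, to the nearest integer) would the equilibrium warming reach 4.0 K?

C ≈ 1230 ppm

Required forcing: ΔF = ΔT/λ = 4.0/0.51 = 7.8431 W/m².
Then ln(C/284) = ΔF/5.35 = 7.8431/5.35 = 1.46600.
So C = 284 × e^1.46600 = 284 × 4.33187 = 1230.25 ppm.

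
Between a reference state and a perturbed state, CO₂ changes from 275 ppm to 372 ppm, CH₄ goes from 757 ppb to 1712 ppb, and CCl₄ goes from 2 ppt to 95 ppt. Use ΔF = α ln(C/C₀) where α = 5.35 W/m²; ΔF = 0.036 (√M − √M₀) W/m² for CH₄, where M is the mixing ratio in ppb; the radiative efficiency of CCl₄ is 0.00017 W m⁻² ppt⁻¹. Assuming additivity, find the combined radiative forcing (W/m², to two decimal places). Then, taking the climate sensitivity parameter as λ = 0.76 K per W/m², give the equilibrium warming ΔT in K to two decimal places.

ΔF = 2.13 W/m²; ΔT = 1.62 K

CO₂: 5.35 × ln(372/275) = 5.35 × ln(1.35273) = 5.35 × 0.30212 = 1.6163 W/m².
CH₄: 0.036 × (√1712 − √757) = 0.036 × (41.3763 − 27.5136) = 0.036 × 13.8627 = 0.4991 W/m².
CCl₄: ΔF = 0.00017 × (95 − 2) = 0.00017 × 93 = 0.0158 W/m².
Total ΔF = 1.6163 + 0.4991 + 0.0158 = 2.1312 W/m².
ΔT = λ ΔF = 0.76 × 2.13 = 1.6188 K.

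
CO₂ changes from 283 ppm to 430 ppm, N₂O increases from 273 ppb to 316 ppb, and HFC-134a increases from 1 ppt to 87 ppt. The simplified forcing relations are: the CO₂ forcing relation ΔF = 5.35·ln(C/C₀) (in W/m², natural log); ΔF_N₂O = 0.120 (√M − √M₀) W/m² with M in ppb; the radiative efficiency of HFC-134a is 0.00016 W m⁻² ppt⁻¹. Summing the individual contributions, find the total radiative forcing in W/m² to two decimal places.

CO₂: 5.35 × ln(430/283) = 5.35 × ln(1.51943) = 5.35 × 0.41834 = 2.2381 W/m².
N₂O: 0.120 × (√316 − √273) = 0.120 × (17.7764 − 16.5227) = 0.120 × 1.2537 = 0.1504 W/m².
HFC-134a: ΔF = 0.00016 × (87 − 1) = 0.00016 × 86 = 0.0138 W/m².
Total ΔF = 2.2381 + 0.1504 + 0.0138 = 2.4023 W/m².

ΔF = 2.40 W/m²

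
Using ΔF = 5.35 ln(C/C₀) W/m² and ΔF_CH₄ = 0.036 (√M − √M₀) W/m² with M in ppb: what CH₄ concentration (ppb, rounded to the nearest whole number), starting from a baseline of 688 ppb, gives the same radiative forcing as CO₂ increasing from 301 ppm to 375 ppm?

CO₂ forcing: 5.35 × ln(375/301) = 5.35 × 0.219816 = 1.17602 W/m².
Set 0.036(√M − √688) = 1.17602: √M = 1.17602/0.036 + √688 = 32.6672 + 26.2298 = 58.8970.
M = (58.8970)² = 3468.86 ppb.

M ≈ 3469 ppb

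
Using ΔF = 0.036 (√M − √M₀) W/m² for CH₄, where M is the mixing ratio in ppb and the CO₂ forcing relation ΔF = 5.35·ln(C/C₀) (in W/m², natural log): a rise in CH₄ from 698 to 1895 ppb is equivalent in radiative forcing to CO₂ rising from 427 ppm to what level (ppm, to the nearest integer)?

CH₄ forcing: 0.036 × (√1895 − √698) = 0.036 × (43.5316 − 26.4197) = 0.036 × 17.1119 = 0.61603 W/m².
Set 5.35 ln(C/427) = 0.61603: ln(C/427) = 0.61603/5.35 = 0.11515, so C = 427 × e^0.11515 = 427 × 1.12204 = 479.11 ppm.

C ≈ 479 ppm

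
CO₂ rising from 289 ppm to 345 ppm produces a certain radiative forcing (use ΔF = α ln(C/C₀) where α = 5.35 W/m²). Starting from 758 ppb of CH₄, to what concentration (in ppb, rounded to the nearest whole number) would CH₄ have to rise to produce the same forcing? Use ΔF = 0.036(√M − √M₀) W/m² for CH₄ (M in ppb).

M ≈ 2900 ppb

CO₂ forcing: 5.35 × ln(345/289) = 5.35 × 0.177118 = 0.94758 W/m².
Set 0.036(√M − √758) = 0.94758: √M = 0.94758/0.036 + √758 = 26.3217 + 27.5318 = 53.8535.
M = (53.8535)² = 2900.20 ppb.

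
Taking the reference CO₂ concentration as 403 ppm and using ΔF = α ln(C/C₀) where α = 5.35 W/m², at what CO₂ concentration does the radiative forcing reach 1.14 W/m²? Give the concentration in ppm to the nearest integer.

C ≈ 499 ppm

Set 5.35 ln(C/403) = 1.14, so ln(C/403) = 1.14/5.35 = 0.21308.
Then C/403 = e^0.21308 = 1.23748, giving C = 403 × 1.23748 = 498.70 ppm.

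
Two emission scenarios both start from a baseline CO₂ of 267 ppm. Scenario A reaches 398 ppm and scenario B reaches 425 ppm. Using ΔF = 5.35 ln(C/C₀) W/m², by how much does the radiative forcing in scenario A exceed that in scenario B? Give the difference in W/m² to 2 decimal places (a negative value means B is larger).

ΔF_A − ΔF_B = -0.35 W/m²

ΔF_A = 5.35 ln(398/267) = 5.35 × 0.39920 = 2.1357 W/m².
ΔF_B = 5.35 ln(425/267) = 5.35 × 0.46484 = 2.4869 W/m².
Difference: 2.1357 − 2.4869 = -0.3512 W/m².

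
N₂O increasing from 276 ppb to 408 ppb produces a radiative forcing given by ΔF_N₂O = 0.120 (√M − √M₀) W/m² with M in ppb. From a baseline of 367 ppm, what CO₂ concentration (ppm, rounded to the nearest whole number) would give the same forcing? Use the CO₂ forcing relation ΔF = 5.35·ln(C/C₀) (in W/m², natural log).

C ≈ 398 ppm

N₂O forcing: 0.120 × (√408 − √276) = 0.120 × (20.1990 − 16.6132) = 0.120 × 3.5858 = 0.43030 W/m².
Set 5.35 ln(C/367) = 0.43030: ln(C/367) = 0.43030/5.35 = 0.08043, so C = 367 × e^0.08043 = 367 × 1.08375 = 397.74 ppm.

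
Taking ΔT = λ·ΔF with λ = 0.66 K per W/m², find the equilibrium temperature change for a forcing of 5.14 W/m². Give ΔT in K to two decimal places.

ΔT = 3.39 K

ΔT = λ ΔF = 0.66 × 5.14 = 3.3924 K.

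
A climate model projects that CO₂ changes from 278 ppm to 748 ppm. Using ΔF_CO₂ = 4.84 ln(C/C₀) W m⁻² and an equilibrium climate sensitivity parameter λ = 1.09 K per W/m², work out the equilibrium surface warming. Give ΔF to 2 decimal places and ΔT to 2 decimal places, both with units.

ΔF = 4.79 W/m²; ΔT = 5.22 K

CO₂: 4.84 × ln(748/278) = 4.84 × ln(2.69065) = 4.84 × 0.98978 = 4.7905 W/m².
ΔT = λ ΔF = 1.09 × 4.79 = 5.2211 K.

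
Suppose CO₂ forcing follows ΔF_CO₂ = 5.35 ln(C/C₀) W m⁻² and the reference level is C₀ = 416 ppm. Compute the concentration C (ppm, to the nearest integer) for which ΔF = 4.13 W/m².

Set 5.35 ln(C/416) = 4.13, so ln(C/416) = 4.13/5.35 = 0.77196.
Then C/416 = e^0.77196 = 2.16400, giving C = 416 × 2.16400 = 900.22 ppm.

C ≈ 900 ppm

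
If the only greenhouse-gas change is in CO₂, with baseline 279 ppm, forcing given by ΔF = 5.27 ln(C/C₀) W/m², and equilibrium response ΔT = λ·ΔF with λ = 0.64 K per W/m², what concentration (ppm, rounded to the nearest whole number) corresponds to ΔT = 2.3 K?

Required forcing: ΔF = ΔT/λ = 2.3/0.64 = 3.5938 W/m².
Then ln(C/279) = ΔF/5.27 = 3.5938/5.27 = 0.68194.
So C = 279 × e^0.68194 = 279 × 1.97771 = 551.78 ppm.

C ≈ 552 ppm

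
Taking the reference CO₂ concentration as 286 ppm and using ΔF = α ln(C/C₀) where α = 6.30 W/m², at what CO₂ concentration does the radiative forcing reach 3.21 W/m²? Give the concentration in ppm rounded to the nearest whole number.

Set 6.30 ln(C/286) = 3.21, so ln(C/286) = 3.21/6.30 = 0.50952.
Then C/286 = e^0.50952 = 1.66449, giving C = 286 × 1.66449 = 476.04 ppm.

C ≈ 476 ppm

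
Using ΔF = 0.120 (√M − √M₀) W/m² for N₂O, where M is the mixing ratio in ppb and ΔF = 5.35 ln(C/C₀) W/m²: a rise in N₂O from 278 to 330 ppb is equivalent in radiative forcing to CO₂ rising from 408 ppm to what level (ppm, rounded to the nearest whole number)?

C ≈ 422 ppm

N₂O forcing: 0.120 × (√330 − √278) = 0.120 × (18.1659 − 16.6733) = 0.120 × 1.4926 = 0.17911 W/m².
Set 5.35 ln(C/408) = 0.17911: ln(C/408) = 0.17911/5.35 = 0.03348, so C = 408 × e^0.03348 = 408 × 1.03405 = 421.89 ppm.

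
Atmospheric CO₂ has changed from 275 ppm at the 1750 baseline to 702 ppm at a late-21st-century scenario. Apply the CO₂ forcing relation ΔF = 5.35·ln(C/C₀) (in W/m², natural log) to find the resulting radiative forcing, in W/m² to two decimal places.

ΔF = 5.01 W/m²

CO₂: 5.35 × ln(702/275) = 5.35 × ln(2.55273) = 5.35 × 0.93716 = 5.0138 W/m².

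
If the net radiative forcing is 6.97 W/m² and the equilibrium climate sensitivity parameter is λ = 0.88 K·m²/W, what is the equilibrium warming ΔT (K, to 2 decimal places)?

ΔT = λ ΔF = 0.88 × 6.97 = 6.1336 K.

ΔT = 6.13 K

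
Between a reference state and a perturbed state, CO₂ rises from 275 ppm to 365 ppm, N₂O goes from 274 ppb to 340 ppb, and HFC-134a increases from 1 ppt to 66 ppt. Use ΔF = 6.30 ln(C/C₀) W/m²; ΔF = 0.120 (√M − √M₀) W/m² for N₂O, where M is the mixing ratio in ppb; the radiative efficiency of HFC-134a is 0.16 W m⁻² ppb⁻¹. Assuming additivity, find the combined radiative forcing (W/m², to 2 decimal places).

ΔF = 2.02 W/m²

CO₂: 6.30 × ln(365/275) = 6.30 × ln(1.32727) = 6.30 × 0.28312 = 1.7837 W/m².
N₂O: 0.120 × (√340 − √274) = 0.120 × (18.4391 − 16.5529) = 0.120 × 1.8862 = 0.2263 W/m².
HFC-134a: Δ = 66 − 1 = 65 ppt = 0.065 ppb; ΔF = 0.16 × 0.065 = 0.0104 W/m².
Total ΔF = 1.7837 + 0.2263 + 0.0104 = 2.0204 W/m².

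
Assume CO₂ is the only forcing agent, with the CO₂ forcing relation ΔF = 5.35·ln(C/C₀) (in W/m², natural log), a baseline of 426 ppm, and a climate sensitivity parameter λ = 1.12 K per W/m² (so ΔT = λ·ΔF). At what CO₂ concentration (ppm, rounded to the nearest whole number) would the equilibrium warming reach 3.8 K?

C ≈ 803 ppm

Required forcing: ΔF = ΔT/λ = 3.8/1.12 = 3.3929 W/m².
Then ln(C/426) = ΔF/5.35 = 3.3929/5.35 = 0.63419.
So C = 426 × e^0.63419 = 426 × 1.88549 = 803.22 ppm.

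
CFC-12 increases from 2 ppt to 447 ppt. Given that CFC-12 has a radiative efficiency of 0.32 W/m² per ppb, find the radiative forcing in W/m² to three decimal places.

CFC-12: Δ = 447 − 2 = 445 ppt = 0.445 ppb; ΔF = 0.32 × 0.445 = 0.1424 W/m².

ΔF = 0.142 W/m²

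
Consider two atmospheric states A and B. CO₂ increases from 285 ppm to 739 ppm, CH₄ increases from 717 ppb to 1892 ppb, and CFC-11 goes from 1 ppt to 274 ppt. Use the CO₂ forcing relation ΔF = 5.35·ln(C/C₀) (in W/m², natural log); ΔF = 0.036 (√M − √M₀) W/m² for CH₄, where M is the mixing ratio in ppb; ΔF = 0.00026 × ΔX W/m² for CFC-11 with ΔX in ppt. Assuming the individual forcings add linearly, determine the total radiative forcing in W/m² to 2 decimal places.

CO₂: 5.35 × ln(739/285) = 5.35 × ln(2.59298) = 5.35 × 0.95281 = 5.0975 W/m².
CH₄: 0.036 × (√1892 − √717) = 0.036 × (43.4971 − 26.7769) = 0.036 × 16.7202 = 0.6019 W/m².
CFC-11: ΔF = 0.00026 × (274 − 1) = 0.00026 × 273 = 0.0710 W/m².
Total ΔF = 5.0975 + 0.6019 + 0.0710 = 5.7704 W/m².

ΔF = 5.77 W/m²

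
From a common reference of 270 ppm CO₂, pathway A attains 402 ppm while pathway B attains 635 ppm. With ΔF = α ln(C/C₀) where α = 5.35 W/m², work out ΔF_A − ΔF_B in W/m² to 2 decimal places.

ΔF_A = 5.35 ln(402/270) = 5.35 × 0.39803 = 2.1295 W/m².
ΔF_B = 5.35 ln(635/270) = 5.35 × 0.85520 = 4.5753 W/m².
Difference: 2.1295 − 4.5753 = -2.4458 W/m².

ΔF_A − ΔF_B = -2.45 W/m²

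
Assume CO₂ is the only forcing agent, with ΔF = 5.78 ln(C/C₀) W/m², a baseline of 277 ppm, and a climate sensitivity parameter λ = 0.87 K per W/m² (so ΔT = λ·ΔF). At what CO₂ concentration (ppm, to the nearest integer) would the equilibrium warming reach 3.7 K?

Required forcing: ΔF = ΔT/λ = 3.7/0.87 = 4.2529 W/m².
Then ln(C/277) = ΔF/5.78 = 4.2529/5.78 = 0.73580.
So C = 277 × e^0.73580 = 277 × 2.08715 = 578.14 ppm.

C ≈ 578 ppm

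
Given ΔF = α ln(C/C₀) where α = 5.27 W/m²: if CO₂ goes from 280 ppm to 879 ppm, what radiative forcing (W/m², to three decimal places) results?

ΔF = 6.029 W/m²

CO₂ absorption bands are partially saturated, so forcing scales with the logarithm of the concentration ratio.
CO₂: 5.27 × ln(879/280) = 5.27 × ln(3.13929) = 5.27 × 1.14400 = 6.0289 W/m².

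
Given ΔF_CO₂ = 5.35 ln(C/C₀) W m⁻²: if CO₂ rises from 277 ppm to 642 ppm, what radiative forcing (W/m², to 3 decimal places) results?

ΔF = 4.497 W/m²

CO₂: 5.35 × ln(642/277) = 5.35 × ln(2.31769) = 5.35 × 0.84057 = 4.4970 W/m².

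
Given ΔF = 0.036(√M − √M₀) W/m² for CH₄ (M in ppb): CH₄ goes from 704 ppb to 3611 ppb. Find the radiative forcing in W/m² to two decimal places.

CH₄: 0.036 × (√3611 − √704) = 0.036 × (60.0916 − 26.5330) = 0.036 × 33.5586 = 1.2081 W/m².

ΔF = 1.21 W/m²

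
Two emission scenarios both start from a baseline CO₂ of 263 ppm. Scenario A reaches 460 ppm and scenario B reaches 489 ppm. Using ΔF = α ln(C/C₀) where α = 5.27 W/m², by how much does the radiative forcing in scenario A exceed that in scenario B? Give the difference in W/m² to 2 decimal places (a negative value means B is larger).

ΔF_A = 5.27 ln(460/263) = 5.27 × 0.55907 = 2.9463 W/m².
ΔF_B = 5.27 ln(489/263) = 5.27 × 0.62021 = 3.2685 W/m².
Difference: 2.9463 − 3.2685 = -0.3222 W/m².

ΔF_A − ΔF_B = -0.32 W/m²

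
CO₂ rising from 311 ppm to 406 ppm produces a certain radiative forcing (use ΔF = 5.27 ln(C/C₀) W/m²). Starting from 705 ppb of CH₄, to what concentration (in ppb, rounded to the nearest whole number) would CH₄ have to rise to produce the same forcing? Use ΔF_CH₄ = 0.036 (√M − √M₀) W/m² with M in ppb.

M ≈ 4300 ppb

CO₂ forcing: 5.27 × ln(406/311) = 5.27 × 0.266560 = 1.40477 W/m².
Set 0.036(√M − √705) = 1.40477: √M = 1.40477/0.036 + √705 = 39.0214 + 26.5518 = 65.5732.
M = (65.5732)² = 4299.84 ppb.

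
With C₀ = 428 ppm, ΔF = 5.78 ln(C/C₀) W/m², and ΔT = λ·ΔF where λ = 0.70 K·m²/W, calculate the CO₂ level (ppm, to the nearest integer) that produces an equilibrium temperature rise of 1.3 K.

Required forcing: ΔF = ΔT/λ = 1.3/0.70 = 1.8571 W/m².
Then ln(C/428) = ΔF/5.78 = 1.8571/5.78 = 0.32130.
So C = 428 × e^0.32130 = 428 × 1.37892 = 590.18 ppm.

C ≈ 590 ppm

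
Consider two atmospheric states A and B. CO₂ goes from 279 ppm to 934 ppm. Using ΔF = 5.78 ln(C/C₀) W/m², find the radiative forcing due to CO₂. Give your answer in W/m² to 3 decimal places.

ΔF = 6.984 W/m²

CO₂: 5.78 × ln(934/279) = 5.78 × ln(3.34767) = 5.78 × 1.20826 = 6.9837 W/m².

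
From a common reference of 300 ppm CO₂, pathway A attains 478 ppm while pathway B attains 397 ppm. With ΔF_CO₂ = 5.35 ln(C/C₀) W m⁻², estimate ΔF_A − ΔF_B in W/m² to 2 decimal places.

ΔF_A − ΔF_B = 0.99 W/m²

ΔF_A = 5.35 ln(478/300) = 5.35 × 0.46583 = 2.4922 W/m².
ΔF_B = 5.35 ln(397/300) = 5.35 × 0.28015 = 1.4988 W/m².
Difference: 2.4922 − 1.4988 = 0.9934 W/m².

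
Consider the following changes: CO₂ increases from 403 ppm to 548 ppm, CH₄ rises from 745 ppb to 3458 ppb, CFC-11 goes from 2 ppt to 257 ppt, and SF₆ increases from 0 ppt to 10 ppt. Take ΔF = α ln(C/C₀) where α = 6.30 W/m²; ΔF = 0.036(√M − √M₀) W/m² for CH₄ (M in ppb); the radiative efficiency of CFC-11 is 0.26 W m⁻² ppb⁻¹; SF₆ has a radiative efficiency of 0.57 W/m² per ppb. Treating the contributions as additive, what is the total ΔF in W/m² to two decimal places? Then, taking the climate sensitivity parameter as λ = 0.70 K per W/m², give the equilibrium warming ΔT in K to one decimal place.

ΔF = 3.14 W/m²; ΔT = 2.2 K

CO₂: 6.30 × ln(548/403) = 6.30 × ln(1.35980) = 6.30 × 0.30734 = 1.9362 W/m².
CH₄: 0.036 × (√3458 − √745) = 0.036 × (58.8048 − 27.2947) = 0.036 × 31.5101 = 1.1344 W/m².
CFC-11: Δ = 257 − 2 = 255 ppt = 0.255 ppb; ΔF = 0.26 × 0.255 = 0.0663 W/m².
SF₆: Δ = 10 − 0 = 10 ppt = 0.010 ppb; ΔF = 0.57 × 0.010 = 0.0057 W/m².
Total ΔF = 1.9362 + 1.1344 + 0.0663 + 0.0057 = 3.1426 W/m².
ΔT = λ ΔF = 0.70 × 3.14 = 2.1980 K.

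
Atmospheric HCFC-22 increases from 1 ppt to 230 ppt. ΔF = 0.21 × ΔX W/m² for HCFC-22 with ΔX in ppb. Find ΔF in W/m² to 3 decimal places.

ΔF = 0.048 W/m²

HCFC-22: Δ = 230 − 1 = 229 ppt = 0.229 ppb; ΔF = 0.21 × 0.229 = 0.0481 W/m².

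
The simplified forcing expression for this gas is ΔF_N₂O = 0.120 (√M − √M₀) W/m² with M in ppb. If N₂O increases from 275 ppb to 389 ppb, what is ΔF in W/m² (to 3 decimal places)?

ΔF = 0.377 W/m²

N₂O: 0.120 × (√389 − √275) = 0.120 × (19.7231 − 16.5831) = 0.120 × 3.1400 = 0.3768 W/m².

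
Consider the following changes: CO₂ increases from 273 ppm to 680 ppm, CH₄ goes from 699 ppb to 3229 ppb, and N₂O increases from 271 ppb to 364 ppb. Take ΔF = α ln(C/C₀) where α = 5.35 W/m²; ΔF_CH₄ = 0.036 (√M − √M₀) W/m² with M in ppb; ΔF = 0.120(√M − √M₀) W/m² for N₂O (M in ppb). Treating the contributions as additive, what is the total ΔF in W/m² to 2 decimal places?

CO₂: 5.35 × ln(680/273) = 5.35 × ln(2.49084) = 5.35 × 0.91262 = 4.8825 W/m².
CH₄: 0.036 × (√3229 − √699) = 0.036 × (56.8243 − 26.4386) = 0.036 × 30.3857 = 1.0939 W/m².
N₂O: 0.120 × (√364 − √271) = 0.120 × (19.0788 − 16.4621) = 0.120 × 2.6167 = 0.3140 W/m².
Total ΔF = 4.8825 + 1.0939 + 0.3140 = 6.2904 W/m².

ΔF = 6.29 W/m²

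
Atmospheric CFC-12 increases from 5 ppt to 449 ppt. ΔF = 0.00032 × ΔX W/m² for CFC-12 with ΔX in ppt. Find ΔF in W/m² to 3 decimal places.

CFC-12: ΔF = 0.00032 × (449 − 5) = 0.00032 × 444 = 0.1421 W/m².

ΔF = 0.142 W/m²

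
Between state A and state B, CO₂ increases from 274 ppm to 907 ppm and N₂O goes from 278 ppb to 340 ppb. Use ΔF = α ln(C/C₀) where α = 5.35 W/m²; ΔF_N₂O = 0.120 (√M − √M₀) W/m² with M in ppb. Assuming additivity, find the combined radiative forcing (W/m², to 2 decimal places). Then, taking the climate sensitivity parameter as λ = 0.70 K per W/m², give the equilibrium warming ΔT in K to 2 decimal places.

ΔF = 6.62 W/m²; ΔT = 4.63 K

CO₂: 5.35 × ln(907/274) = 5.35 × ln(3.31022) = 5.35 × 1.19701 = 6.4040 W/m².
N₂O: 0.120 × (√340 − √278) = 0.120 × (18.4391 − 16.6733) = 0.120 × 1.7658 = 0.2119 W/m².
Total ΔF = 6.4040 + 0.2119 = 6.6159 W/m².
ΔT = λ ΔF = 0.70 × 6.62 = 4.6340 K.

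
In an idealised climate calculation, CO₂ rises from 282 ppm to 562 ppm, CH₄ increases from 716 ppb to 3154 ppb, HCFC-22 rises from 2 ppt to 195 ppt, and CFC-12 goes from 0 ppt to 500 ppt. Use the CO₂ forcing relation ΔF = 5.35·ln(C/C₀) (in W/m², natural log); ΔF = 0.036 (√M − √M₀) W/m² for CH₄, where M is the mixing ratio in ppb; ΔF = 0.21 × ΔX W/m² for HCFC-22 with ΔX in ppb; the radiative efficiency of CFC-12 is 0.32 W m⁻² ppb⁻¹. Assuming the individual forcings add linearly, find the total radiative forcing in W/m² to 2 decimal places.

ΔF = 4.95 W/m²

CO₂: 5.35 × ln(562/282) = 5.35 × ln(1.99291) = 5.35 × 0.68960 = 3.6894 W/m².
CH₄: 0.036 × (√3154 − √716) = 0.036 × (56.1605 − 26.7582) = 0.036 × 29.4023 = 1.0585 W/m².
HCFC-22: Δ = 195 − 2 = 193 ppt = 0.193 ppb; ΔF = 0.21 × 0.193 = 0.0405 W/m².
CFC-12: Δ = 500 − 0 = 500 ppt = 0.500 ppb; ΔF = 0.32 × 0.500 = 0.1600 W/m².
Total ΔF = 3.6894 + 1.0585 + 0.0405 + 0.1600 = 4.9484 W/m².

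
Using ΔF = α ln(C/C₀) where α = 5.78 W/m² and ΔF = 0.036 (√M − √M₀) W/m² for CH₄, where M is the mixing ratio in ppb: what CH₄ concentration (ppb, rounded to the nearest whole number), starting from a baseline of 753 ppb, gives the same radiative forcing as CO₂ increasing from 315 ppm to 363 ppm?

M ≈ 2521 ppb

CO₂ forcing: 5.78 × ln(363/315) = 5.78 × 0.141830 = 0.81978 W/m².
Set 0.036(√M − √753) = 0.81978: √M = 0.81978/0.036 + √753 = 22.7717 + 27.4408 = 50.2125.
M = (50.2125)² = 2521.30 ppb.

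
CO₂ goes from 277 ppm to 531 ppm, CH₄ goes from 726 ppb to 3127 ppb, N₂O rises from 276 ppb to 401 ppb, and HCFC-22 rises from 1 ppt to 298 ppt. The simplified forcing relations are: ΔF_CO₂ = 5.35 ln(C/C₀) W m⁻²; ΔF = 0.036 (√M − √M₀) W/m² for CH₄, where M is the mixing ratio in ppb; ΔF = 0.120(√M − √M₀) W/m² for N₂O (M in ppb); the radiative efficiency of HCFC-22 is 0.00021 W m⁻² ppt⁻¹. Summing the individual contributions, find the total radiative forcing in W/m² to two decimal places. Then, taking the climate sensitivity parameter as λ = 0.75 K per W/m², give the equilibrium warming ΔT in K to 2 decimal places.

CO₂: 5.35 × ln(531/277) = 5.35 × ln(1.91697) = 5.35 × 0.65075 = 3.4815 W/m².
CH₄: 0.036 × (√3127 − √726) = 0.036 × (55.9196 − 26.9444) = 0.036 × 28.9752 = 1.0431 W/m².
N₂O: 0.120 × (√401 − √276) = 0.120 × (20.0250 − 16.6132) = 0.120 × 3.4118 = 0.4094 W/m².
HCFC-22: ΔF = 0.00021 × (298 − 1) = 0.00021 × 297 = 0.0624 W/m².
Total ΔF = 3.4815 + 1.0431 + 0.4094 + 0.0624 = 4.9964 W/m².
ΔT = λ ΔF = 0.75 × 5.00 = 3.7500 K.

ΔF = 5.00 W/m²; ΔT = 3.75 K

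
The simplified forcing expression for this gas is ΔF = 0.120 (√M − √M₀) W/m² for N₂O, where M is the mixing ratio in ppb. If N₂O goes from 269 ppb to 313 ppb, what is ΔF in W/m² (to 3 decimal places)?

ΔF = 0.155 W/m²

N₂O: 0.120 × (√313 − √269) = 0.120 × (17.6918 − 16.4012) = 0.120 × 1.2906 = 0.1549 W/m².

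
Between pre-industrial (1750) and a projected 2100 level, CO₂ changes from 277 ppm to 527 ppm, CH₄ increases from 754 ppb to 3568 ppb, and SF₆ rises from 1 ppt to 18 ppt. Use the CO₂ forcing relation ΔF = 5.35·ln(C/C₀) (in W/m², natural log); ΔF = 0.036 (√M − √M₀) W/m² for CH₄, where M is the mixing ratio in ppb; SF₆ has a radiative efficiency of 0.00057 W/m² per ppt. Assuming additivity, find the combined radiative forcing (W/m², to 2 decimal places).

CO₂: 5.35 × ln(527/277) = 5.35 × ln(1.90253) = 5.35 × 0.64318 = 3.4410 W/m².
CH₄: 0.036 × (√3568 − √754) = 0.036 × (59.7327 − 27.4591) = 0.036 × 32.2736 = 1.1618 W/m².
SF₆: ΔF = 0.00057 × (18 − 1) = 0.00057 × 17 = 0.0097 W/m².
Total ΔF = 3.4410 + 1.1618 + 0.0097 = 4.6125 W/m².

ΔF = 4.61 W/m²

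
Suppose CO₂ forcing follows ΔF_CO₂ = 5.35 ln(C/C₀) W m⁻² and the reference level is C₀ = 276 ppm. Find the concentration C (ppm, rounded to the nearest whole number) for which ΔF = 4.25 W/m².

C ≈ 611 ppm

Set 5.35 ln(C/276) = 4.25, so ln(C/276) = 4.25/5.35 = 0.79439.
Then C/276 = e^0.79439 = 2.21309, giving C = 276 × 2.21309 = 610.81 ppm.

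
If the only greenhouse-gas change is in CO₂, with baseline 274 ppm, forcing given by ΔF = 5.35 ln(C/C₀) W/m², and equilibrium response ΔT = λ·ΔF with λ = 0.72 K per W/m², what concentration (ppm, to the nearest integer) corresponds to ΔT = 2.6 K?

Required forcing: ΔF = ΔT/λ = 2.6/0.72 = 3.6111 W/m².
Then ln(C/274) = ΔF/5.35 = 3.6111/5.35 = 0.67497.
So C = 274 × e^0.67497 = 274 × 1.96397 = 538.13 ppm.

C ≈ 538 ppm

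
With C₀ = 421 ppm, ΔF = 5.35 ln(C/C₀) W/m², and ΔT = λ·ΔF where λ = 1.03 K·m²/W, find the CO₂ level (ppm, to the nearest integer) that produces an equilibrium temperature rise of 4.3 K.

C ≈ 919 ppm

Required forcing: ΔF = ΔT/λ = 4.3/1.03 = 4.1748 W/m².
Then ln(C/421) = ΔF/5.35 = 4.1748/5.35 = 0.78034.
So C = 421 × e^0.78034 = 421 × 2.18221 = 918.71 ppm.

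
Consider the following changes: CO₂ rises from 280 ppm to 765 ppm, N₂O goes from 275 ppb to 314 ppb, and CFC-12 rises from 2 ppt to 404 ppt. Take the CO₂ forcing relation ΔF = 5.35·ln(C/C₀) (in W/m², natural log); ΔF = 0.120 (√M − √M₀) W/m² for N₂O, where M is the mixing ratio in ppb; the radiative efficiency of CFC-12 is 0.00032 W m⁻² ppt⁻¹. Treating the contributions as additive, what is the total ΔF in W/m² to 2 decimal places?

ΔF = 5.64 W/m²

CO₂: 5.35 × ln(765/280) = 5.35 × ln(2.73214) = 5.35 × 1.00509 = 5.3772 W/m².
N₂O: 0.120 × (√314 − √275) = 0.120 × (17.7200 − 16.5831) = 0.120 × 1.1369 = 0.1364 W/m².
CFC-12: ΔF = 0.00032 × (404 − 2) = 0.00032 × 402 = 0.1286 W/m².
Total ΔF = 5.3772 + 0.1364 + 0.1286 = 5.6422 W/m².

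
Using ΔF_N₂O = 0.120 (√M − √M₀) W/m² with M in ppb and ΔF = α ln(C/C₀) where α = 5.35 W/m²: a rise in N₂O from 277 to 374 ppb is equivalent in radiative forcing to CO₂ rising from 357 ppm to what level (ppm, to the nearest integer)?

N₂O forcing: 0.120 × (√374 − √277) = 0.120 × (19.3391 − 16.6433) = 0.120 × 2.6958 = 0.32350 W/m².
Set 5.35 ln(C/357) = 0.32350: ln(C/357) = 0.32350/5.35 = 0.06047, so C = 357 × e^0.06047 = 357 × 1.06234 = 379.26 ppm.

C ≈ 379 ppm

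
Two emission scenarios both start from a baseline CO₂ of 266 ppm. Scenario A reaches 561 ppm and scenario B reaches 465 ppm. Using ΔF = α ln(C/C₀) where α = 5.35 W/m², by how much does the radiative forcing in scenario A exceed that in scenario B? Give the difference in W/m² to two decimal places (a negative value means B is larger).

ΔF_A − ΔF_B = 1.00 W/m²

ΔF_A = 5.35 ln(561/266) = 5.35 × 0.74622 = 3.9923 W/m².
ΔF_B = 5.35 ln(465/266) = 5.35 × 0.55854 = 2.9882 W/m².
Difference: 3.9923 − 2.9882 = 1.0041 W/m².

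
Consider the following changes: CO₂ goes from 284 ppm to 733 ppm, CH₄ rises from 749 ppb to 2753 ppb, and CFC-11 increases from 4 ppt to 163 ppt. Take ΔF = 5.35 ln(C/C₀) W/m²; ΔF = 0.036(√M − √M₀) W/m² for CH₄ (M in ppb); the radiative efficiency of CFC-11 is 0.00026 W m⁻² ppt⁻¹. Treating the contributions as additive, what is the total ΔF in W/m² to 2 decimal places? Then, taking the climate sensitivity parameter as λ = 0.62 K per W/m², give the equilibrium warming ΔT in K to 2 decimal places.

CO₂: 5.35 × ln(733/284) = 5.35 × ln(2.58099) = 5.35 × 0.94817 = 5.0727 W/m².
CH₄: 0.036 × (√2753 − √749) = 0.036 × (52.4690 − 27.3679) = 0.036 × 25.1011 = 0.9036 W/m².
CFC-11: ΔF = 0.00026 × (163 − 4) = 0.00026 × 159 = 0.0413 W/m².
Total ΔF = 5.0727 + 0.9036 + 0.0413 = 6.0176 W/m².
ΔT = λ ΔF = 0.62 × 6.02 = 3.7324 K.

ΔF = 6.02 W/m²; ΔT = 3.73 K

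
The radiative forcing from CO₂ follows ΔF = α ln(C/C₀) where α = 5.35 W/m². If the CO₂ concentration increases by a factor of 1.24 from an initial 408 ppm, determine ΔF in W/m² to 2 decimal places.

Because the forcing depends only on the ratio C/C₀, the initial concentration does not enter.
ΔF = 5.35 × ln(1.24) = 5.35 × 0.21511 = 1.1508 W/m².

ΔF = 1.15 W/m²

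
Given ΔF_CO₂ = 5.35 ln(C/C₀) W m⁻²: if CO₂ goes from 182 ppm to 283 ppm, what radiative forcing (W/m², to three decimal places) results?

ΔF = 2.362 W/m²

CO₂ absorption bands are partially saturated, so forcing scales with the logarithm of the concentration ratio.
CO₂: 5.35 × ln(283/182) = 5.35 × ln(1.55495) = 5.35 × 0.44144 = 2.3617 W/m².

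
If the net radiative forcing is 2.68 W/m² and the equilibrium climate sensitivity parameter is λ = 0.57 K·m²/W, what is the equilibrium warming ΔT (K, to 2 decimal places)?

ΔT = 1.53 K

ΔT = λ ΔF = 0.57 × 2.68 = 1.5276 K.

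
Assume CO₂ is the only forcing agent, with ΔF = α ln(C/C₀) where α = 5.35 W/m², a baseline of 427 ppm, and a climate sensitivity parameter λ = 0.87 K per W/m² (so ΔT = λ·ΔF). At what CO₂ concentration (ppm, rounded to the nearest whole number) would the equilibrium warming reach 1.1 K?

C ≈ 541 ppm

Required forcing: ΔF = ΔT/λ = 1.1/0.87 = 1.2644 W/m².
Then ln(C/427) = ΔF/5.35 = 1.2644/5.35 = 0.23634.
So C = 427 × e^0.23634 = 427 × 1.26660 = 540.84 ppm.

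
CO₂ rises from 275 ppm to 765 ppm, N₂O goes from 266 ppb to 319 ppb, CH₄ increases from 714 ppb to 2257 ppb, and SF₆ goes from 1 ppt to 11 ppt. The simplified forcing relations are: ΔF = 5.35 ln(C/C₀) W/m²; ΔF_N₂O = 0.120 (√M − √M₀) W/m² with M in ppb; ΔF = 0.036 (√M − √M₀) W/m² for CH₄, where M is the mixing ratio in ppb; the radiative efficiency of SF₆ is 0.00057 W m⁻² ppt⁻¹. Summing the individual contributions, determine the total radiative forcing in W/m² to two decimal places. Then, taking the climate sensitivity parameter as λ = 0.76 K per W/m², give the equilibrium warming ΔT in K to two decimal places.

ΔF = 6.41 W/m²; ΔT = 4.87 K

CO₂: 5.35 × ln(765/275) = 5.35 × ln(2.78182) = 5.35 × 1.02311 = 5.4736 W/m².
N₂O: 0.120 × (√319 − √266) = 0.120 × (17.8606 − 16.3095) = 0.120 × 1.5511 = 0.1861 W/m².
CH₄: 0.036 × (√2257 − √714) = 0.036 × (47.5079 − 26.7208) = 0.036 × 20.7871 = 0.7483 W/m².
SF₆: ΔF = 0.00057 × (11 − 1) = 0.00057 × 10 = 0.0057 W/m².
Total ΔF = 5.4736 + 0.1861 + 0.7483 + 0.0057 = 6.4137 W/m².
ΔT = λ ΔF = 0.76 × 6.41 = 4.8716 K.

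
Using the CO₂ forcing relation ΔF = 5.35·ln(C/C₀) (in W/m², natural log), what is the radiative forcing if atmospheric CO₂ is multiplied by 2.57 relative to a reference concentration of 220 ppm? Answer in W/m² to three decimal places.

ΔF = 5.050 W/m²

Because the forcing depends only on the ratio C/C₀, the initial concentration does not enter.
ΔF = 5.35 × ln(2.57) = 5.35 × 0.94391 = 5.0499 W/m².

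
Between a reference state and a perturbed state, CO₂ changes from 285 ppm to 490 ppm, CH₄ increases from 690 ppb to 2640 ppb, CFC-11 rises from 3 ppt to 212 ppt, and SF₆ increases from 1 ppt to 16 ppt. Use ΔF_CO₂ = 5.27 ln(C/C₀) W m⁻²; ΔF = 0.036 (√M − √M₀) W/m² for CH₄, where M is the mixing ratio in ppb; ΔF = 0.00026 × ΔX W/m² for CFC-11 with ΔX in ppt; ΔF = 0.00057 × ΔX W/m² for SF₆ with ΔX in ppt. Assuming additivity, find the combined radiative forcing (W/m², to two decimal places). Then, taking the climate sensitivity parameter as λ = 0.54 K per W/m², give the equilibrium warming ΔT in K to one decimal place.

ΔF = 3.82 W/m²; ΔT = 2.1 K

CO₂: 5.27 × ln(490/285) = 5.27 × ln(1.71930) = 5.27 × 0.54192 = 2.8559 W/m².
CH₄: 0.036 × (√2640 − √690) = 0.036 × (51.3809 − 26.2679) = 0.036 × 25.1130 = 0.9041 W/m².
CFC-11: ΔF = 0.00026 × (212 − 3) = 0.00026 × 209 = 0.0543 W/m².
SF₆: ΔF = 0.00057 × (16 − 1) = 0.00057 × 15 = 0.0086 W/m².
Total ΔF = 2.8559 + 0.9041 + 0.0543 + 0.0086 = 3.8229 W/m².
ΔT = λ ΔF = 0.54 × 3.82 = 2.0628 K.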